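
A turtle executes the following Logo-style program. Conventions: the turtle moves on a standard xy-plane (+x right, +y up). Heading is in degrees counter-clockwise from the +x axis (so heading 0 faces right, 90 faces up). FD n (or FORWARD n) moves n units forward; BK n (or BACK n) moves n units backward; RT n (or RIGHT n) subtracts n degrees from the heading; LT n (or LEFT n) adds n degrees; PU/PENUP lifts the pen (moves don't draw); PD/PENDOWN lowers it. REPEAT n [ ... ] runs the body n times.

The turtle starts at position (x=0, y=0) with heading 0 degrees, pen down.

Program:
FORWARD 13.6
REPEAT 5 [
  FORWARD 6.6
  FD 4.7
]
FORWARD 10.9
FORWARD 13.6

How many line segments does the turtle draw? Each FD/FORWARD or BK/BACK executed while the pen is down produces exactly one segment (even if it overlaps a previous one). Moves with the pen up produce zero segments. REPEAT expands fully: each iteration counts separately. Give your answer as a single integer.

Executing turtle program step by step:
Start: pos=(0,0), heading=0, pen down
FD 13.6: (0,0) -> (13.6,0) [heading=0, draw]
REPEAT 5 [
  -- iteration 1/5 --
  FD 6.6: (13.6,0) -> (20.2,0) [heading=0, draw]
  FD 4.7: (20.2,0) -> (24.9,0) [heading=0, draw]
  -- iteration 2/5 --
  FD 6.6: (24.9,0) -> (31.5,0) [heading=0, draw]
  FD 4.7: (31.5,0) -> (36.2,0) [heading=0, draw]
  -- iteration 3/5 --
  FD 6.6: (36.2,0) -> (42.8,0) [heading=0, draw]
  FD 4.7: (42.8,0) -> (47.5,0) [heading=0, draw]
  -- iteration 4/5 --
  FD 6.6: (47.5,0) -> (54.1,0) [heading=0, draw]
  FD 4.7: (54.1,0) -> (58.8,0) [heading=0, draw]
  -- iteration 5/5 --
  FD 6.6: (58.8,0) -> (65.4,0) [heading=0, draw]
  FD 4.7: (65.4,0) -> (70.1,0) [heading=0, draw]
]
FD 10.9: (70.1,0) -> (81,0) [heading=0, draw]
FD 13.6: (81,0) -> (94.6,0) [heading=0, draw]
Final: pos=(94.6,0), heading=0, 13 segment(s) drawn
Segments drawn: 13

Answer: 13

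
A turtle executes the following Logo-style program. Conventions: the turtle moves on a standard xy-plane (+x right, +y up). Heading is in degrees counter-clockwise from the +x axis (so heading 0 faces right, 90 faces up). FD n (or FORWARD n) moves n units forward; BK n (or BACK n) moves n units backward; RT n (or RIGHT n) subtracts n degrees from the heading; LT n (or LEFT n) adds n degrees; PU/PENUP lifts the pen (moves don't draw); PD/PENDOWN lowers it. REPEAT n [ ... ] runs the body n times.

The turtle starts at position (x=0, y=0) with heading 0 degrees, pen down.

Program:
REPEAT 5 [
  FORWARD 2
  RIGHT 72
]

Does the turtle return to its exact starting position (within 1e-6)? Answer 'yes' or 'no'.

Executing turtle program step by step:
Start: pos=(0,0), heading=0, pen down
REPEAT 5 [
  -- iteration 1/5 --
  FD 2: (0,0) -> (2,0) [heading=0, draw]
  RT 72: heading 0 -> 288
  -- iteration 2/5 --
  FD 2: (2,0) -> (2.618,-1.902) [heading=288, draw]
  RT 72: heading 288 -> 216
  -- iteration 3/5 --
  FD 2: (2.618,-1.902) -> (1,-3.078) [heading=216, draw]
  RT 72: heading 216 -> 144
  -- iteration 4/5 --
  FD 2: (1,-3.078) -> (-0.618,-1.902) [heading=144, draw]
  RT 72: heading 144 -> 72
  -- iteration 5/5 --
  FD 2: (-0.618,-1.902) -> (0,0) [heading=72, draw]
  RT 72: heading 72 -> 0
]
Final: pos=(0,0), heading=0, 5 segment(s) drawn

Start position: (0, 0)
Final position: (0, 0)
Distance = 0; < 1e-6 -> CLOSED

Answer: yes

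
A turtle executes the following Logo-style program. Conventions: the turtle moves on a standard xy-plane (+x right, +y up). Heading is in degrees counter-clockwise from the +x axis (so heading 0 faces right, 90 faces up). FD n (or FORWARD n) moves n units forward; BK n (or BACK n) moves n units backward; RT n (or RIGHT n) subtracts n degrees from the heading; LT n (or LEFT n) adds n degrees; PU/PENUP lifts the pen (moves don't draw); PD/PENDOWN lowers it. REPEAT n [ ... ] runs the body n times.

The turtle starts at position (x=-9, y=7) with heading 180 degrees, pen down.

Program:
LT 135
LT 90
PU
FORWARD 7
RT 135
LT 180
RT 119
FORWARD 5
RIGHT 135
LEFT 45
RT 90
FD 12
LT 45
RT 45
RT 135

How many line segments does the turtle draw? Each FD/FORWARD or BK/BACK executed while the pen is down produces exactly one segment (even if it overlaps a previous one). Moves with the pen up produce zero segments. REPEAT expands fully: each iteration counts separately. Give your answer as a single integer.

Executing turtle program step by step:
Start: pos=(-9,7), heading=180, pen down
LT 135: heading 180 -> 315
LT 90: heading 315 -> 45
PU: pen up
FD 7: (-9,7) -> (-4.05,11.95) [heading=45, move]
RT 135: heading 45 -> 270
LT 180: heading 270 -> 90
RT 119: heading 90 -> 331
FD 5: (-4.05,11.95) -> (0.323,9.526) [heading=331, move]
RT 135: heading 331 -> 196
LT 45: heading 196 -> 241
RT 90: heading 241 -> 151
FD 12: (0.323,9.526) -> (-10.173,15.343) [heading=151, move]
LT 45: heading 151 -> 196
RT 45: heading 196 -> 151
RT 135: heading 151 -> 16
Final: pos=(-10.173,15.343), heading=16, 0 segment(s) drawn
Segments drawn: 0

Answer: 0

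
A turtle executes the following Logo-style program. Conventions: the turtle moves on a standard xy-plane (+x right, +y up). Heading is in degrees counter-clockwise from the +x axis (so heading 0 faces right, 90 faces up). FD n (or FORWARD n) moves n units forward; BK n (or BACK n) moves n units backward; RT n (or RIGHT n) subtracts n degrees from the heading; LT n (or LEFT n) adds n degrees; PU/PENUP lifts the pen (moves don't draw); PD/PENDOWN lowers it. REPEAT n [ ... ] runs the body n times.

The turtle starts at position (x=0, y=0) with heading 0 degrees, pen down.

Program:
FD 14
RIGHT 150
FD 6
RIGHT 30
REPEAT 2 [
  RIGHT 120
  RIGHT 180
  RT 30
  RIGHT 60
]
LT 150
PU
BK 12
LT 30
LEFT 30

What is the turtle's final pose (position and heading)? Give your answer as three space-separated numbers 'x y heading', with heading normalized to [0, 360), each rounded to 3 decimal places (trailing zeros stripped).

Answer: 8.804 9 330

Derivation:
Executing turtle program step by step:
Start: pos=(0,0), heading=0, pen down
FD 14: (0,0) -> (14,0) [heading=0, draw]
RT 150: heading 0 -> 210
FD 6: (14,0) -> (8.804,-3) [heading=210, draw]
RT 30: heading 210 -> 180
REPEAT 2 [
  -- iteration 1/2 --
  RT 120: heading 180 -> 60
  RT 180: heading 60 -> 240
  RT 30: heading 240 -> 210
  RT 60: heading 210 -> 150
  -- iteration 2/2 --
  RT 120: heading 150 -> 30
  RT 180: heading 30 -> 210
  RT 30: heading 210 -> 180
  RT 60: heading 180 -> 120
]
LT 150: heading 120 -> 270
PU: pen up
BK 12: (8.804,-3) -> (8.804,9) [heading=270, move]
LT 30: heading 270 -> 300
LT 30: heading 300 -> 330
Final: pos=(8.804,9), heading=330, 2 segment(s) drawn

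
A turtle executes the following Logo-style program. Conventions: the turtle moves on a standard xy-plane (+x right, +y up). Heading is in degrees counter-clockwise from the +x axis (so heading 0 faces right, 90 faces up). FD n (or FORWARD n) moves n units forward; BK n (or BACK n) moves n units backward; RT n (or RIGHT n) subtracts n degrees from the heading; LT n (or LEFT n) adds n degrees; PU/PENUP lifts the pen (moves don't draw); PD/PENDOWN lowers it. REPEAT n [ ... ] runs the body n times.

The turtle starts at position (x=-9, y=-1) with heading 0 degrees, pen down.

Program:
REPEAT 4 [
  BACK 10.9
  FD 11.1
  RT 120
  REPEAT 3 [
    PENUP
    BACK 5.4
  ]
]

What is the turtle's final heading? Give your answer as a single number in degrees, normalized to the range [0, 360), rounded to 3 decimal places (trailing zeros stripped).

Answer: 240

Derivation:
Executing turtle program step by step:
Start: pos=(-9,-1), heading=0, pen down
REPEAT 4 [
  -- iteration 1/4 --
  BK 10.9: (-9,-1) -> (-19.9,-1) [heading=0, draw]
  FD 11.1: (-19.9,-1) -> (-8.8,-1) [heading=0, draw]
  RT 120: heading 0 -> 240
  REPEAT 3 [
    -- iteration 1/3 --
    PU: pen up
    BK 5.4: (-8.8,-1) -> (-6.1,3.677) [heading=240, move]
    -- iteration 2/3 --
    PU: pen up
    BK 5.4: (-6.1,3.677) -> (-3.4,8.353) [heading=240, move]
    -- iteration 3/3 --
    PU: pen up
    BK 5.4: (-3.4,8.353) -> (-0.7,13.03) [heading=240, move]
  ]
  -- iteration 2/4 --
  BK 10.9: (-0.7,13.03) -> (4.75,22.469) [heading=240, move]
  FD 11.1: (4.75,22.469) -> (-0.8,12.856) [heading=240, move]
  RT 120: heading 240 -> 120
  REPEAT 3 [
    -- iteration 1/3 --
    PU: pen up
    BK 5.4: (-0.8,12.856) -> (1.9,8.18) [heading=120, move]
    -- iteration 2/3 --
    PU: pen up
    BK 5.4: (1.9,8.18) -> (4.6,3.503) [heading=120, move]
    -- iteration 3/3 --
    PU: pen up
    BK 5.4: (4.6,3.503) -> (7.3,-1.173) [heading=120, move]
  ]
  -- iteration 3/4 --
  BK 10.9: (7.3,-1.173) -> (12.75,-10.613) [heading=120, move]
  FD 11.1: (12.75,-10.613) -> (7.2,-1) [heading=120, move]
  RT 120: heading 120 -> 0
  REPEAT 3 [
    -- iteration 1/3 --
    PU: pen up
    BK 5.4: (7.2,-1) -> (1.8,-1) [heading=0, move]
    -- iteration 2/3 --
    PU: pen up
    BK 5.4: (1.8,-1) -> (-3.6,-1) [heading=0, move]
    -- iteration 3/3 --
    PU: pen up
    BK 5.4: (-3.6,-1) -> (-9,-1) [heading=0, move]
  ]
  -- iteration 4/4 --
  BK 10.9: (-9,-1) -> (-19.9,-1) [heading=0, move]
  FD 11.1: (-19.9,-1) -> (-8.8,-1) [heading=0, move]
  RT 120: heading 0 -> 240
  REPEAT 3 [
    -- iteration 1/3 --
    PU: pen up
    BK 5.4: (-8.8,-1) -> (-6.1,3.677) [heading=240, move]
    -- iteration 2/3 --
    PU: pen up
    BK 5.4: (-6.1,3.677) -> (-3.4,8.353) [heading=240, move]
    -- iteration 3/3 --
    PU: pen up
    BK 5.4: (-3.4,8.353) -> (-0.7,13.03) [heading=240, move]
  ]
]
Final: pos=(-0.7,13.03), heading=240, 2 segment(s) drawn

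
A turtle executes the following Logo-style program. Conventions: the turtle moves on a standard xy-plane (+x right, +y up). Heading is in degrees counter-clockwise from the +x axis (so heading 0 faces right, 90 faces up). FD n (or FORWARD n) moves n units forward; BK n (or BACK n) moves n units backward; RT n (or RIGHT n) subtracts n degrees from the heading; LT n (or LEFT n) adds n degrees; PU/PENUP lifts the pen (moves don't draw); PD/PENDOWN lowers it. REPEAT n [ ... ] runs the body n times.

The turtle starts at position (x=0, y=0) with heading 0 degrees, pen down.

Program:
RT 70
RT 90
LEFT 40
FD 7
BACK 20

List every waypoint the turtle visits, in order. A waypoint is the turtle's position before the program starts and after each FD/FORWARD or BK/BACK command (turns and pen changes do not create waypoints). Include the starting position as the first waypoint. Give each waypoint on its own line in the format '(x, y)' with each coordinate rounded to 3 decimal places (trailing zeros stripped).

Executing turtle program step by step:
Start: pos=(0,0), heading=0, pen down
RT 70: heading 0 -> 290
RT 90: heading 290 -> 200
LT 40: heading 200 -> 240
FD 7: (0,0) -> (-3.5,-6.062) [heading=240, draw]
BK 20: (-3.5,-6.062) -> (6.5,11.258) [heading=240, draw]
Final: pos=(6.5,11.258), heading=240, 2 segment(s) drawn
Waypoints (3 total):
(0, 0)
(-3.5, -6.062)
(6.5, 11.258)

Answer: (0, 0)
(-3.5, -6.062)
(6.5, 11.258)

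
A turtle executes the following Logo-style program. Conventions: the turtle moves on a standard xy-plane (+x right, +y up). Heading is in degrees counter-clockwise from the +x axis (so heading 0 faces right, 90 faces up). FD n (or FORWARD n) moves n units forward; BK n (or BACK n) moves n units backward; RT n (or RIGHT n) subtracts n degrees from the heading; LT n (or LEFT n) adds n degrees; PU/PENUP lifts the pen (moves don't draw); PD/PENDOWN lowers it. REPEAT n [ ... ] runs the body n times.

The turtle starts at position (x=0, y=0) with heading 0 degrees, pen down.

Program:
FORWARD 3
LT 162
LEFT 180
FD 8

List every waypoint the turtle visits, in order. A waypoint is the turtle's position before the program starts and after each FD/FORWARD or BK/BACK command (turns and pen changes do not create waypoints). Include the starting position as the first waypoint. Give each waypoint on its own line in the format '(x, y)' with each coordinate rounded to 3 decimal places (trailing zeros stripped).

Answer: (0, 0)
(3, 0)
(10.608, -2.472)

Derivation:
Executing turtle program step by step:
Start: pos=(0,0), heading=0, pen down
FD 3: (0,0) -> (3,0) [heading=0, draw]
LT 162: heading 0 -> 162
LT 180: heading 162 -> 342
FD 8: (3,0) -> (10.608,-2.472) [heading=342, draw]
Final: pos=(10.608,-2.472), heading=342, 2 segment(s) drawn
Waypoints (3 total):
(0, 0)
(3, 0)
(10.608, -2.472)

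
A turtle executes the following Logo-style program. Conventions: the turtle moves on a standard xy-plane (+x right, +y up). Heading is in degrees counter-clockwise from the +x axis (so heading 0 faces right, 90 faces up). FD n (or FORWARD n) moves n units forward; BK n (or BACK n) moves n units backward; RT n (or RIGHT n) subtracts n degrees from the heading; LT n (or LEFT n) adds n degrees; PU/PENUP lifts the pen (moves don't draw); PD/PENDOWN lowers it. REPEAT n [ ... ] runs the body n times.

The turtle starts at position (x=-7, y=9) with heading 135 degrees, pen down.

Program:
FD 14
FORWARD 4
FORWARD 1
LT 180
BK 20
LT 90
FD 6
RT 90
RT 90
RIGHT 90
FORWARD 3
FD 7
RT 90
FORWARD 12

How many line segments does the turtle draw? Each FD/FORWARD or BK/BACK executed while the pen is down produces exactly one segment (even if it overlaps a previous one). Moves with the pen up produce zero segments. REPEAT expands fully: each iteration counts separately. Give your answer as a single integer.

Answer: 8

Derivation:
Executing turtle program step by step:
Start: pos=(-7,9), heading=135, pen down
FD 14: (-7,9) -> (-16.899,18.899) [heading=135, draw]
FD 4: (-16.899,18.899) -> (-19.728,21.728) [heading=135, draw]
FD 1: (-19.728,21.728) -> (-20.435,22.435) [heading=135, draw]
LT 180: heading 135 -> 315
BK 20: (-20.435,22.435) -> (-34.577,36.577) [heading=315, draw]
LT 90: heading 315 -> 45
FD 6: (-34.577,36.577) -> (-30.335,40.82) [heading=45, draw]
RT 90: heading 45 -> 315
RT 90: heading 315 -> 225
RT 90: heading 225 -> 135
FD 3: (-30.335,40.82) -> (-32.456,42.941) [heading=135, draw]
FD 7: (-32.456,42.941) -> (-37.406,47.891) [heading=135, draw]
RT 90: heading 135 -> 45
FD 12: (-37.406,47.891) -> (-28.92,56.376) [heading=45, draw]
Final: pos=(-28.92,56.376), heading=45, 8 segment(s) drawn
Segments drawn: 8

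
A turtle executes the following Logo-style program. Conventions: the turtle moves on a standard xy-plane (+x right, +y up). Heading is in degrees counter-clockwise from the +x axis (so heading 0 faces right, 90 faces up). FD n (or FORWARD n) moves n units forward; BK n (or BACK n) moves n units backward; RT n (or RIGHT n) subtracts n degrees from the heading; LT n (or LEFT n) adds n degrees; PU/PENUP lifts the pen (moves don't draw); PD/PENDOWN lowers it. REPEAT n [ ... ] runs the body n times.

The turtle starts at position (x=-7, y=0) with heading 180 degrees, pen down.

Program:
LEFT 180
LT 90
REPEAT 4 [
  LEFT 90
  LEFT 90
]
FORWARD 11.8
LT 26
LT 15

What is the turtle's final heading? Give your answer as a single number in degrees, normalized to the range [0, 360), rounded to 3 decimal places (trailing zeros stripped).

Answer: 131

Derivation:
Executing turtle program step by step:
Start: pos=(-7,0), heading=180, pen down
LT 180: heading 180 -> 0
LT 90: heading 0 -> 90
REPEAT 4 [
  -- iteration 1/4 --
  LT 90: heading 90 -> 180
  LT 90: heading 180 -> 270
  -- iteration 2/4 --
  LT 90: heading 270 -> 0
  LT 90: heading 0 -> 90
  -- iteration 3/4 --
  LT 90: heading 90 -> 180
  LT 90: heading 180 -> 270
  -- iteration 4/4 --
  LT 90: heading 270 -> 0
  LT 90: heading 0 -> 90
]
FD 11.8: (-7,0) -> (-7,11.8) [heading=90, draw]
LT 26: heading 90 -> 116
LT 15: heading 116 -> 131
Final: pos=(-7,11.8), heading=131, 1 segment(s) drawn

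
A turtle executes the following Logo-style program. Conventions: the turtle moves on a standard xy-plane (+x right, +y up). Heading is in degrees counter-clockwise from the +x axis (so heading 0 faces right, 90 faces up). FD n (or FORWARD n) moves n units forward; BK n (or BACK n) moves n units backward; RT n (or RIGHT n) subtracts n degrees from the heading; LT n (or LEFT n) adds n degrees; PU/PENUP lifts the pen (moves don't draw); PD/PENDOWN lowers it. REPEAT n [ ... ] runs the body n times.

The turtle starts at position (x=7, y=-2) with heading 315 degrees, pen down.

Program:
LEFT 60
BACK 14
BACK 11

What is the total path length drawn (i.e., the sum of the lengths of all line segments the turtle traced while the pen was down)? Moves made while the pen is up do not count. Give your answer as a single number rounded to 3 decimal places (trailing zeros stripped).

Answer: 25

Derivation:
Executing turtle program step by step:
Start: pos=(7,-2), heading=315, pen down
LT 60: heading 315 -> 15
BK 14: (7,-2) -> (-6.523,-5.623) [heading=15, draw]
BK 11: (-6.523,-5.623) -> (-17.148,-8.47) [heading=15, draw]
Final: pos=(-17.148,-8.47), heading=15, 2 segment(s) drawn

Segment lengths:
  seg 1: (7,-2) -> (-6.523,-5.623), length = 14
  seg 2: (-6.523,-5.623) -> (-17.148,-8.47), length = 11
Total = 25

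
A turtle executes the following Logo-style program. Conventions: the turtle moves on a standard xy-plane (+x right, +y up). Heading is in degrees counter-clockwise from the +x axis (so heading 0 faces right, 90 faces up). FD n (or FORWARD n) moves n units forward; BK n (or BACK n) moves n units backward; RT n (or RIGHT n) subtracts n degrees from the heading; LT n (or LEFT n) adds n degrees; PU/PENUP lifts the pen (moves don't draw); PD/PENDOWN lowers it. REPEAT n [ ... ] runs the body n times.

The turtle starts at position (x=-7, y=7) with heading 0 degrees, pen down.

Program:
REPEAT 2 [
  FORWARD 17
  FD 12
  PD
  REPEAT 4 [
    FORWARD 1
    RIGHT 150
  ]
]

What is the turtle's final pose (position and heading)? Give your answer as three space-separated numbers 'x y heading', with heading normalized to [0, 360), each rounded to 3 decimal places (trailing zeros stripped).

Executing turtle program step by step:
Start: pos=(-7,7), heading=0, pen down
REPEAT 2 [
  -- iteration 1/2 --
  FD 17: (-7,7) -> (10,7) [heading=0, draw]
  FD 12: (10,7) -> (22,7) [heading=0, draw]
  PD: pen down
  REPEAT 4 [
    -- iteration 1/4 --
    FD 1: (22,7) -> (23,7) [heading=0, draw]
    RT 150: heading 0 -> 210
    -- iteration 2/4 --
    FD 1: (23,7) -> (22.134,6.5) [heading=210, draw]
    RT 150: heading 210 -> 60
    -- iteration 3/4 --
    FD 1: (22.134,6.5) -> (22.634,7.366) [heading=60, draw]
    RT 150: heading 60 -> 270
    -- iteration 4/4 --
    FD 1: (22.634,7.366) -> (22.634,6.366) [heading=270, draw]
    RT 150: heading 270 -> 120
  ]
  -- iteration 2/2 --
  FD 17: (22.634,6.366) -> (14.134,21.088) [heading=120, draw]
  FD 12: (14.134,21.088) -> (8.134,31.481) [heading=120, draw]
  PD: pen down
  REPEAT 4 [
    -- iteration 1/4 --
    FD 1: (8.134,31.481) -> (7.634,32.347) [heading=120, draw]
    RT 150: heading 120 -> 330
    -- iteration 2/4 --
    FD 1: (7.634,32.347) -> (8.5,31.847) [heading=330, draw]
    RT 150: heading 330 -> 180
    -- iteration 3/4 --
    FD 1: (8.5,31.847) -> (7.5,31.847) [heading=180, draw]
    RT 150: heading 180 -> 30
    -- iteration 4/4 --
    FD 1: (7.5,31.847) -> (8.366,32.347) [heading=30, draw]
    RT 150: heading 30 -> 240
  ]
]
Final: pos=(8.366,32.347), heading=240, 12 segment(s) drawn

Answer: 8.366 32.347 240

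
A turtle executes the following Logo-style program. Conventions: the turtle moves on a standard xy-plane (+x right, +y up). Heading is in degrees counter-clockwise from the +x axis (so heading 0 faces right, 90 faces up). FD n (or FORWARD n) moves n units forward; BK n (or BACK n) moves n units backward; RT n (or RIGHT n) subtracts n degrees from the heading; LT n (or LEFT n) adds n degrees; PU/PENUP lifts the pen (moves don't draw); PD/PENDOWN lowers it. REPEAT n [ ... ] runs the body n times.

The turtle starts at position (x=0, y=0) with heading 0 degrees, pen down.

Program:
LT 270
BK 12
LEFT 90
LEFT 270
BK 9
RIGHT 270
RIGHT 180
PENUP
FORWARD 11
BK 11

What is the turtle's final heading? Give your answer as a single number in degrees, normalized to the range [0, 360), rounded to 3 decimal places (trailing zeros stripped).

Answer: 180

Derivation:
Executing turtle program step by step:
Start: pos=(0,0), heading=0, pen down
LT 270: heading 0 -> 270
BK 12: (0,0) -> (0,12) [heading=270, draw]
LT 90: heading 270 -> 0
LT 270: heading 0 -> 270
BK 9: (0,12) -> (0,21) [heading=270, draw]
RT 270: heading 270 -> 0
RT 180: heading 0 -> 180
PU: pen up
FD 11: (0,21) -> (-11,21) [heading=180, move]
BK 11: (-11,21) -> (0,21) [heading=180, move]
Final: pos=(0,21), heading=180, 2 segment(s) drawn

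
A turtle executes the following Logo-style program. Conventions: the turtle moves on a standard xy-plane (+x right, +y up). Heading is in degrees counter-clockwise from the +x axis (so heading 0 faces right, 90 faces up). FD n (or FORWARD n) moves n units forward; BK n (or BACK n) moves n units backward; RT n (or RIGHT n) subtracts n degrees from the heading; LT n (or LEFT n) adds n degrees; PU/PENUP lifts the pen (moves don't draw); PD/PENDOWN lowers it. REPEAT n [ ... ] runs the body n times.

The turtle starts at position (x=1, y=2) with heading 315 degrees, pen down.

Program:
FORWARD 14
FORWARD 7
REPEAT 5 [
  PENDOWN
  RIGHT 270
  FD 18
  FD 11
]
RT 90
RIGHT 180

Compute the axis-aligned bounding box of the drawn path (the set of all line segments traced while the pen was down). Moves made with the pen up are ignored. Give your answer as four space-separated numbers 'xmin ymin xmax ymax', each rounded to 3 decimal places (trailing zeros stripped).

Answer: -4.657 -12.849 36.355 28.163

Derivation:
Executing turtle program step by step:
Start: pos=(1,2), heading=315, pen down
FD 14: (1,2) -> (10.899,-7.899) [heading=315, draw]
FD 7: (10.899,-7.899) -> (15.849,-12.849) [heading=315, draw]
REPEAT 5 [
  -- iteration 1/5 --
  PD: pen down
  RT 270: heading 315 -> 45
  FD 18: (15.849,-12.849) -> (28.577,-0.121) [heading=45, draw]
  FD 11: (28.577,-0.121) -> (36.355,7.657) [heading=45, draw]
  -- iteration 2/5 --
  PD: pen down
  RT 270: heading 45 -> 135
  FD 18: (36.355,7.657) -> (23.627,20.385) [heading=135, draw]
  FD 11: (23.627,20.385) -> (15.849,28.163) [heading=135, draw]
  -- iteration 3/5 --
  PD: pen down
  RT 270: heading 135 -> 225
  FD 18: (15.849,28.163) -> (3.121,15.435) [heading=225, draw]
  FD 11: (3.121,15.435) -> (-4.657,7.657) [heading=225, draw]
  -- iteration 4/5 --
  PD: pen down
  RT 270: heading 225 -> 315
  FD 18: (-4.657,7.657) -> (8.071,-5.071) [heading=315, draw]
  FD 11: (8.071,-5.071) -> (15.849,-12.849) [heading=315, draw]
  -- iteration 5/5 --
  PD: pen down
  RT 270: heading 315 -> 45
  FD 18: (15.849,-12.849) -> (28.577,-0.121) [heading=45, draw]
  FD 11: (28.577,-0.121) -> (36.355,7.657) [heading=45, draw]
]
RT 90: heading 45 -> 315
RT 180: heading 315 -> 135
Final: pos=(36.355,7.657), heading=135, 12 segment(s) drawn

Segment endpoints: x in {-4.657, 1, 3.121, 8.071, 10.899, 15.849, 15.849, 15.849, 23.627, 28.577, 28.577, 36.355, 36.355}, y in {-12.849, -7.899, -5.071, -0.121, -0.121, 2, 7.657, 7.657, 7.657, 15.435, 20.385, 28.163}
xmin=-4.657, ymin=-12.849, xmax=36.355, ymax=28.163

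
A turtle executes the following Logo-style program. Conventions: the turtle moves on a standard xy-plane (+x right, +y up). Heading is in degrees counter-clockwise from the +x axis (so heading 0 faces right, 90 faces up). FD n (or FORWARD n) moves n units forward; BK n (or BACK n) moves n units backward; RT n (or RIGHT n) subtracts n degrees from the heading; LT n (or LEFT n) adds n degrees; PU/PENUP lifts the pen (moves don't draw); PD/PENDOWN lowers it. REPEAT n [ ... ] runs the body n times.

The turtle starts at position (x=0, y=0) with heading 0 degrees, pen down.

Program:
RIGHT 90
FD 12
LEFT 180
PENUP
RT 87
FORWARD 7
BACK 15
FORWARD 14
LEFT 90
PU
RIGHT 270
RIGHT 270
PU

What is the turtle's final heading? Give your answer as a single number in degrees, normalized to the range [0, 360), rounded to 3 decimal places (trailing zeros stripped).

Answer: 273

Derivation:
Executing turtle program step by step:
Start: pos=(0,0), heading=0, pen down
RT 90: heading 0 -> 270
FD 12: (0,0) -> (0,-12) [heading=270, draw]
LT 180: heading 270 -> 90
PU: pen up
RT 87: heading 90 -> 3
FD 7: (0,-12) -> (6.99,-11.634) [heading=3, move]
BK 15: (6.99,-11.634) -> (-7.989,-12.419) [heading=3, move]
FD 14: (-7.989,-12.419) -> (5.992,-11.686) [heading=3, move]
LT 90: heading 3 -> 93
PU: pen up
RT 270: heading 93 -> 183
RT 270: heading 183 -> 273
PU: pen up
Final: pos=(5.992,-11.686), heading=273, 1 segment(s) drawn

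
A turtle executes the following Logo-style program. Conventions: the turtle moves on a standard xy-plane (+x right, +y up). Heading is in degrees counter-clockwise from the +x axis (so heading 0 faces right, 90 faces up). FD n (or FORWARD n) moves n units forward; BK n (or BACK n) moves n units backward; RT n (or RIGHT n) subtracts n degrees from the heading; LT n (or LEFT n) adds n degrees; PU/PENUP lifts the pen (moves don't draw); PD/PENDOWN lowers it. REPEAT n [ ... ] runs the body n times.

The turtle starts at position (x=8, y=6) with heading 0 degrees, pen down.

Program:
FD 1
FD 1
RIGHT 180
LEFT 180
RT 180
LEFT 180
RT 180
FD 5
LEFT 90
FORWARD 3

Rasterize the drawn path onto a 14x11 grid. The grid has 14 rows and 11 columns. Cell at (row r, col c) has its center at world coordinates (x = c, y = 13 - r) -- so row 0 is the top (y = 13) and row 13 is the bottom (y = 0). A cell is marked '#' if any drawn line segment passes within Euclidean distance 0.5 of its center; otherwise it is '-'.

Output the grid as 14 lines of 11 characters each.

Answer: -----------
-----------
-----------
-----------
-----------
-----------
-----------
-----######
-----#-----
-----#-----
-----#-----
-----------
-----------
-----------

Derivation:
Segment 0: (8,6) -> (9,6)
Segment 1: (9,6) -> (10,6)
Segment 2: (10,6) -> (5,6)
Segment 3: (5,6) -> (5,3)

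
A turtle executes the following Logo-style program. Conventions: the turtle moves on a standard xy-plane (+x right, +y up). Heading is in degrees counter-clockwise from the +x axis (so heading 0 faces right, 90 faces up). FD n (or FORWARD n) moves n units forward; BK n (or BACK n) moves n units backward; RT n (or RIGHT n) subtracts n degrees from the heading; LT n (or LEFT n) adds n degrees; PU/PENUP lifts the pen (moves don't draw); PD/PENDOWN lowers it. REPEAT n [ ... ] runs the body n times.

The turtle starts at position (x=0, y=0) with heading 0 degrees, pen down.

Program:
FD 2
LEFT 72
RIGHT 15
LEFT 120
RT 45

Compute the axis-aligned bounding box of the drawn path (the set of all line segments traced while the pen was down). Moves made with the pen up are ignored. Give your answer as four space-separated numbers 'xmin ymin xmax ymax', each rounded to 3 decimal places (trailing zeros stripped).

Executing turtle program step by step:
Start: pos=(0,0), heading=0, pen down
FD 2: (0,0) -> (2,0) [heading=0, draw]
LT 72: heading 0 -> 72
RT 15: heading 72 -> 57
LT 120: heading 57 -> 177
RT 45: heading 177 -> 132
Final: pos=(2,0), heading=132, 1 segment(s) drawn

Segment endpoints: x in {0, 2}, y in {0}
xmin=0, ymin=0, xmax=2, ymax=0

Answer: 0 0 2 0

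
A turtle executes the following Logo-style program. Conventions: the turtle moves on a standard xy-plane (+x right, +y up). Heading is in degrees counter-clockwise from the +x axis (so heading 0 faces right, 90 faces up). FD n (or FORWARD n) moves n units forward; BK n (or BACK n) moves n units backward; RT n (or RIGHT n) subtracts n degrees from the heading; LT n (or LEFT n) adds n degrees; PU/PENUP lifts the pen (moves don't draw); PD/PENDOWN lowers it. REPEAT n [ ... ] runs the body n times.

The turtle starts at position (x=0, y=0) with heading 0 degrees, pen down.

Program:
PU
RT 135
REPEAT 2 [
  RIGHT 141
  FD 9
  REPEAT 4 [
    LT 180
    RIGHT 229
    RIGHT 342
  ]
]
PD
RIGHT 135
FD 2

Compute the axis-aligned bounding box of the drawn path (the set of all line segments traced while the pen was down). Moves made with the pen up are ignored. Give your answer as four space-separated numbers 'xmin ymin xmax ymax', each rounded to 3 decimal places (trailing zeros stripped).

Executing turtle program step by step:
Start: pos=(0,0), heading=0, pen down
PU: pen up
RT 135: heading 0 -> 225
REPEAT 2 [
  -- iteration 1/2 --
  RT 141: heading 225 -> 84
  FD 9: (0,0) -> (0.941,8.951) [heading=84, move]
  REPEAT 4 [
    -- iteration 1/4 --
    LT 180: heading 84 -> 264
    RT 229: heading 264 -> 35
    RT 342: heading 35 -> 53
    -- iteration 2/4 --
    LT 180: heading 53 -> 233
    RT 229: heading 233 -> 4
    RT 342: heading 4 -> 22
    -- iteration 3/4 --
    LT 180: heading 22 -> 202
    RT 229: heading 202 -> 333
    RT 342: heading 333 -> 351
    -- iteration 4/4 --
    LT 180: heading 351 -> 171
    RT 229: heading 171 -> 302
    RT 342: heading 302 -> 320
  ]
  -- iteration 2/2 --
  RT 141: heading 320 -> 179
  FD 9: (0.941,8.951) -> (-8.058,9.108) [heading=179, move]
  REPEAT 4 [
    -- iteration 1/4 --
    LT 180: heading 179 -> 359
    RT 229: heading 359 -> 130
    RT 342: heading 130 -> 148
    -- iteration 2/4 --
    LT 180: heading 148 -> 328
    RT 229: heading 328 -> 99
    RT 342: heading 99 -> 117
    -- iteration 3/4 --
    LT 180: heading 117 -> 297
    RT 229: heading 297 -> 68
    RT 342: heading 68 -> 86
    -- iteration 4/4 --
    LT 180: heading 86 -> 266
    RT 229: heading 266 -> 37
    RT 342: heading 37 -> 55
  ]
]
PD: pen down
RT 135: heading 55 -> 280
FD 2: (-8.058,9.108) -> (-7.711,7.138) [heading=280, draw]
Final: pos=(-7.711,7.138), heading=280, 1 segment(s) drawn

Segment endpoints: x in {-8.058, -7.711}, y in {7.138, 9.108}
xmin=-8.058, ymin=7.138, xmax=-7.711, ymax=9.108

Answer: -8.058 7.138 -7.711 9.108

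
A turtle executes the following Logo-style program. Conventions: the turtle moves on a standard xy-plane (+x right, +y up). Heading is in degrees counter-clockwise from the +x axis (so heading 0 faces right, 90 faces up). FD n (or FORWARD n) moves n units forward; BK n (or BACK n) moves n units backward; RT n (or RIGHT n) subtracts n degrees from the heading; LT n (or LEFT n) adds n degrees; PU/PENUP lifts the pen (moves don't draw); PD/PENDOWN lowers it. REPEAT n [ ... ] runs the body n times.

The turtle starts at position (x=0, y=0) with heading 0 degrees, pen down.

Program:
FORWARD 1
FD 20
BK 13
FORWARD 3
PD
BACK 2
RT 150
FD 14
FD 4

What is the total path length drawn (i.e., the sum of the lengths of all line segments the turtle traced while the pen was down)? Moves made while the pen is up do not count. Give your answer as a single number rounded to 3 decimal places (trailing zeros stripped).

Answer: 57

Derivation:
Executing turtle program step by step:
Start: pos=(0,0), heading=0, pen down
FD 1: (0,0) -> (1,0) [heading=0, draw]
FD 20: (1,0) -> (21,0) [heading=0, draw]
BK 13: (21,0) -> (8,0) [heading=0, draw]
FD 3: (8,0) -> (11,0) [heading=0, draw]
PD: pen down
BK 2: (11,0) -> (9,0) [heading=0, draw]
RT 150: heading 0 -> 210
FD 14: (9,0) -> (-3.124,-7) [heading=210, draw]
FD 4: (-3.124,-7) -> (-6.588,-9) [heading=210, draw]
Final: pos=(-6.588,-9), heading=210, 7 segment(s) drawn

Segment lengths:
  seg 1: (0,0) -> (1,0), length = 1
  seg 2: (1,0) -> (21,0), length = 20
  seg 3: (21,0) -> (8,0), length = 13
  seg 4: (8,0) -> (11,0), length = 3
  seg 5: (11,0) -> (9,0), length = 2
  seg 6: (9,0) -> (-3.124,-7), length = 14
  seg 7: (-3.124,-7) -> (-6.588,-9), length = 4
Total = 57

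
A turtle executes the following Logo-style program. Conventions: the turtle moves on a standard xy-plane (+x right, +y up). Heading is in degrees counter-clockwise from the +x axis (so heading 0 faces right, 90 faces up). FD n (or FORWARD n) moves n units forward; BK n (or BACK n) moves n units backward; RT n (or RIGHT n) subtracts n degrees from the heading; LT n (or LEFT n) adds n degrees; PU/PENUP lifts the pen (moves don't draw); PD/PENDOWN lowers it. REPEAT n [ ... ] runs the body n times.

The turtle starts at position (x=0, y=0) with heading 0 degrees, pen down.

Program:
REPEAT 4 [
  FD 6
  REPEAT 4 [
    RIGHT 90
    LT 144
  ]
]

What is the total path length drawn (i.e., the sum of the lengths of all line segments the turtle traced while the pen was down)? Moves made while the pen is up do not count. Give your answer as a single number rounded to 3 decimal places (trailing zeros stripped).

Answer: 24

Derivation:
Executing turtle program step by step:
Start: pos=(0,0), heading=0, pen down
REPEAT 4 [
  -- iteration 1/4 --
  FD 6: (0,0) -> (6,0) [heading=0, draw]
  REPEAT 4 [
    -- iteration 1/4 --
    RT 90: heading 0 -> 270
    LT 144: heading 270 -> 54
    -- iteration 2/4 --
    RT 90: heading 54 -> 324
    LT 144: heading 324 -> 108
    -- iteration 3/4 --
    RT 90: heading 108 -> 18
    LT 144: heading 18 -> 162
    -- iteration 4/4 --
    RT 90: heading 162 -> 72
    LT 144: heading 72 -> 216
  ]
  -- iteration 2/4 --
  FD 6: (6,0) -> (1.146,-3.527) [heading=216, draw]
  REPEAT 4 [
    -- iteration 1/4 --
    RT 90: heading 216 -> 126
    LT 144: heading 126 -> 270
    -- iteration 2/4 --
    RT 90: heading 270 -> 180
    LT 144: heading 180 -> 324
    -- iteration 3/4 --
    RT 90: heading 324 -> 234
    LT 144: heading 234 -> 18
    -- iteration 4/4 --
    RT 90: heading 18 -> 288
    LT 144: heading 288 -> 72
  ]
  -- iteration 3/4 --
  FD 6: (1.146,-3.527) -> (3,2.18) [heading=72, draw]
  REPEAT 4 [
    -- iteration 1/4 --
    RT 90: heading 72 -> 342
    LT 144: heading 342 -> 126
    -- iteration 2/4 --
    RT 90: heading 126 -> 36
    LT 144: heading 36 -> 180
    -- iteration 3/4 --
    RT 90: heading 180 -> 90
    LT 144: heading 90 -> 234
    -- iteration 4/4 --
    RT 90: heading 234 -> 144
    LT 144: heading 144 -> 288
  ]
  -- iteration 4/4 --
  FD 6: (3,2.18) -> (4.854,-3.527) [heading=288, draw]
  REPEAT 4 [
    -- iteration 1/4 --
    RT 90: heading 288 -> 198
    LT 144: heading 198 -> 342
    -- iteration 2/4 --
    RT 90: heading 342 -> 252
    LT 144: heading 252 -> 36
    -- iteration 3/4 --
    RT 90: heading 36 -> 306
    LT 144: heading 306 -> 90
    -- iteration 4/4 --
    RT 90: heading 90 -> 0
    LT 144: heading 0 -> 144
  ]
]
Final: pos=(4.854,-3.527), heading=144, 4 segment(s) drawn

Segment lengths:
  seg 1: (0,0) -> (6,0), length = 6
  seg 2: (6,0) -> (1.146,-3.527), length = 6
  seg 3: (1.146,-3.527) -> (3,2.18), length = 6
  seg 4: (3,2.18) -> (4.854,-3.527), length = 6
Total = 24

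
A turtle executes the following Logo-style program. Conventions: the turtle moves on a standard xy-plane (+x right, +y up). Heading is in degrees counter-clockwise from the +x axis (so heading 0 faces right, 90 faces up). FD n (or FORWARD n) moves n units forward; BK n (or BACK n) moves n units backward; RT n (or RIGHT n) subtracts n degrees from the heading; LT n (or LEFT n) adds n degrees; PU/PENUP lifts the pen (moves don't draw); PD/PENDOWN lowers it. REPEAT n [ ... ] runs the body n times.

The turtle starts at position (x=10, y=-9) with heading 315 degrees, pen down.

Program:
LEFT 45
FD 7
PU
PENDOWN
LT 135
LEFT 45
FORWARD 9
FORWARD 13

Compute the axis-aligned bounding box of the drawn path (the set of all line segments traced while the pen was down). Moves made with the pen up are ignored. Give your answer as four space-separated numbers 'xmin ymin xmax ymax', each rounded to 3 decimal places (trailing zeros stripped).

Executing turtle program step by step:
Start: pos=(10,-9), heading=315, pen down
LT 45: heading 315 -> 0
FD 7: (10,-9) -> (17,-9) [heading=0, draw]
PU: pen up
PD: pen down
LT 135: heading 0 -> 135
LT 45: heading 135 -> 180
FD 9: (17,-9) -> (8,-9) [heading=180, draw]
FD 13: (8,-9) -> (-5,-9) [heading=180, draw]
Final: pos=(-5,-9), heading=180, 3 segment(s) drawn

Segment endpoints: x in {-5, 8, 10, 17}, y in {-9, -9, -9, -9}
xmin=-5, ymin=-9, xmax=17, ymax=-9

Answer: -5 -9 17 -9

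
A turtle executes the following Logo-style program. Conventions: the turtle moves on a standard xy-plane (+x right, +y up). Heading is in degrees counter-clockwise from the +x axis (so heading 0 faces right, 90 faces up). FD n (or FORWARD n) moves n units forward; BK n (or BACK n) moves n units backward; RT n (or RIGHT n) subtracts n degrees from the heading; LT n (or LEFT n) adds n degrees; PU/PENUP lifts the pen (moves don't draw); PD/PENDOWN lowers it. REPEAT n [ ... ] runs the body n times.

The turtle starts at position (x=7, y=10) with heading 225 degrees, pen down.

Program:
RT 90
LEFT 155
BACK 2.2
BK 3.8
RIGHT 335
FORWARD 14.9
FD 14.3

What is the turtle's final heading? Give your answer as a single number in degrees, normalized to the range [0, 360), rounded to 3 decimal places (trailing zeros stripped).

Executing turtle program step by step:
Start: pos=(7,10), heading=225, pen down
RT 90: heading 225 -> 135
LT 155: heading 135 -> 290
BK 2.2: (7,10) -> (6.248,12.067) [heading=290, draw]
BK 3.8: (6.248,12.067) -> (4.948,15.638) [heading=290, draw]
RT 335: heading 290 -> 315
FD 14.9: (4.948,15.638) -> (15.484,5.102) [heading=315, draw]
FD 14.3: (15.484,5.102) -> (25.595,-5.009) [heading=315, draw]
Final: pos=(25.595,-5.009), heading=315, 4 segment(s) drawn

Answer: 315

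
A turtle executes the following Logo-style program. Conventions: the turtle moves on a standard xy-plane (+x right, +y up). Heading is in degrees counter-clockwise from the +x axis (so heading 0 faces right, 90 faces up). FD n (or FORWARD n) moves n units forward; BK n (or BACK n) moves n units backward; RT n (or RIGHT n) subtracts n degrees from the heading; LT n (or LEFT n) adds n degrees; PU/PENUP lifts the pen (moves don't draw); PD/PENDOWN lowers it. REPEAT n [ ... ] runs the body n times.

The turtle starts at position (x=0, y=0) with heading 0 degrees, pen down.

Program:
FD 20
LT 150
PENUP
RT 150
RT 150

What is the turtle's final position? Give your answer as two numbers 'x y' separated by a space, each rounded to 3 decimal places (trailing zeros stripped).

Executing turtle program step by step:
Start: pos=(0,0), heading=0, pen down
FD 20: (0,0) -> (20,0) [heading=0, draw]
LT 150: heading 0 -> 150
PU: pen up
RT 150: heading 150 -> 0
RT 150: heading 0 -> 210
Final: pos=(20,0), heading=210, 1 segment(s) drawn

Answer: 20 0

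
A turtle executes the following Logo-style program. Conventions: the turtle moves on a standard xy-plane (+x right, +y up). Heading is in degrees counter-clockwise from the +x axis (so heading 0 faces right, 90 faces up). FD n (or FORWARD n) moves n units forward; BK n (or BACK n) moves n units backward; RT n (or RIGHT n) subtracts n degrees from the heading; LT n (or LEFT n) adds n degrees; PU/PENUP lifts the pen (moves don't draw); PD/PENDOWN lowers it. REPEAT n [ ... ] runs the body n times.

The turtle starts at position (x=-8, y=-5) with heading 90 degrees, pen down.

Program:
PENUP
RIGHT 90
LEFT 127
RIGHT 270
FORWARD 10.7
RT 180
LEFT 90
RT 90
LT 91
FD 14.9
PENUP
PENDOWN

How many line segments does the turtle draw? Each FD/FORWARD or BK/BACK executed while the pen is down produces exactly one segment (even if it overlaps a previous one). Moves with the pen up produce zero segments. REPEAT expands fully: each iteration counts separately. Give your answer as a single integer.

Executing turtle program step by step:
Start: pos=(-8,-5), heading=90, pen down
PU: pen up
RT 90: heading 90 -> 0
LT 127: heading 0 -> 127
RT 270: heading 127 -> 217
FD 10.7: (-8,-5) -> (-16.545,-11.439) [heading=217, move]
RT 180: heading 217 -> 37
LT 90: heading 37 -> 127
RT 90: heading 127 -> 37
LT 91: heading 37 -> 128
FD 14.9: (-16.545,-11.439) -> (-25.719,0.302) [heading=128, move]
PU: pen up
PD: pen down
Final: pos=(-25.719,0.302), heading=128, 0 segment(s) drawn
Segments drawn: 0

Answer: 0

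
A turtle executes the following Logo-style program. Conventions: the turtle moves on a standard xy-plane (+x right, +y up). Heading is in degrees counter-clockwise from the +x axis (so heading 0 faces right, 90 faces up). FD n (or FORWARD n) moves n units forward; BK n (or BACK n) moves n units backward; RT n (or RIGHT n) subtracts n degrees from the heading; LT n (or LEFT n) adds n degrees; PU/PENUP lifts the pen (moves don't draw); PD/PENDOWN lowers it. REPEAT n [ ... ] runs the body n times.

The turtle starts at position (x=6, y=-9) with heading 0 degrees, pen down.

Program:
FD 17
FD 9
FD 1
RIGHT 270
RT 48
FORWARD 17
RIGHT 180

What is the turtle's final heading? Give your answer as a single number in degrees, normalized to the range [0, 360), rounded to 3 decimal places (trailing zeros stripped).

Answer: 222

Derivation:
Executing turtle program step by step:
Start: pos=(6,-9), heading=0, pen down
FD 17: (6,-9) -> (23,-9) [heading=0, draw]
FD 9: (23,-9) -> (32,-9) [heading=0, draw]
FD 1: (32,-9) -> (33,-9) [heading=0, draw]
RT 270: heading 0 -> 90
RT 48: heading 90 -> 42
FD 17: (33,-9) -> (45.633,2.375) [heading=42, draw]
RT 180: heading 42 -> 222
Final: pos=(45.633,2.375), heading=222, 4 segment(s) drawn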